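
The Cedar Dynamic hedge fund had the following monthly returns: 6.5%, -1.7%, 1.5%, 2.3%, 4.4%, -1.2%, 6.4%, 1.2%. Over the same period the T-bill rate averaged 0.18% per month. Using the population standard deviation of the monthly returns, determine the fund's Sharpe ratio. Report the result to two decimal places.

Mean return μ = 19.40 / 8 = 2.4250%
Population std dev = √[68.8350 / 8] = 2.9333%
Sharpe = (μ − rf) / σ = (2.4250 − 0.18) / 2.9333 = 2.2450 / 2.9333 = 0.7653

0.77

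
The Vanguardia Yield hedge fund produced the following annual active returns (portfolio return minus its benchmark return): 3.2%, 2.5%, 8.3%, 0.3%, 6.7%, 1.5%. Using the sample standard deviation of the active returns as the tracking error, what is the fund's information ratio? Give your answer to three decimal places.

1.207

Mean return μ = 22.50 / 6 = 3.7500%
Σ(r − μ)² = 48.2350; sample σ = √(48.2350/5) = 3.1060%
IR = μ / tracking error = 3.7500 / 3.1060 = 1.2073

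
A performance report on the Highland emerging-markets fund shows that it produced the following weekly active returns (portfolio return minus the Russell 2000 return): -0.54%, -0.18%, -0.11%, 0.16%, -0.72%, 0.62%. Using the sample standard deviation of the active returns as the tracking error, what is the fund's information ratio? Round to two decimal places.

Mean return μ = -0.770 / 6 = -0.1283%
Σ(r − μ)² = (-0.54 − (-0.1283))² + (-0.18 − (-0.1283))² + … = 1.1657
σ = √[1.1657 / 5] = 0.4828%
IR = μ / tracking error = -0.1283 / 0.4828 = -0.2657

-0.27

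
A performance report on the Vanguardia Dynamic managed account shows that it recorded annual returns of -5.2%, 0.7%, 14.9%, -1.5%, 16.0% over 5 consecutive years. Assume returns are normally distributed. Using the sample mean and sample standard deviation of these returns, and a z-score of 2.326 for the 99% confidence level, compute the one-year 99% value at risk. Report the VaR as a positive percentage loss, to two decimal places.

17.80

Mean return r̄ = 24.90 / 5 = 4.9800%
Σ(r − r̄)² = (-5.2 − 4.9800)² + (0.7 − 4.9800)² + (14.9 − 4.9800)² + … = 383.7880
sample σ = √(383.7880 / 4) = √95.9470 = 9.7953%
VaR = −(r̄ − z·σ) = −(4.9800 − 2.326 × 9.7953) = −(-17.8039) = 17.8039%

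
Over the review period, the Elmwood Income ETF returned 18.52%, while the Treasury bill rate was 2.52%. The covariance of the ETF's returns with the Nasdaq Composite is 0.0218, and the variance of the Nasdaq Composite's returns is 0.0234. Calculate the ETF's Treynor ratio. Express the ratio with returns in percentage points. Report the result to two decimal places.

17.17

β = Cov / Var = 0.0218 / 0.0234 = 0.9316
Treynor = (Rp − Rf) / β = (18.52% − 2.52%) / 0.9316 = 16.00 / 0.9316 = 17.1748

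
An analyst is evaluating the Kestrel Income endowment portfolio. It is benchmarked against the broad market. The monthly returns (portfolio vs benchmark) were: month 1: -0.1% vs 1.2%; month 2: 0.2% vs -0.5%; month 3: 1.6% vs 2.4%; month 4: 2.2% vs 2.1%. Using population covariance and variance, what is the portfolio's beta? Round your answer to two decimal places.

0.62

r̄p = 0.9750%,  r̄m = 1.3000%
Cov = Σ(rp − r̄p)(rm − r̄m) / 4 = 0.7925
Var(rm) = Σ(rm − r̄m)² / 4 = 1.2750
β = Cov / Var = 0.7925 / 1.2750 = 0.6216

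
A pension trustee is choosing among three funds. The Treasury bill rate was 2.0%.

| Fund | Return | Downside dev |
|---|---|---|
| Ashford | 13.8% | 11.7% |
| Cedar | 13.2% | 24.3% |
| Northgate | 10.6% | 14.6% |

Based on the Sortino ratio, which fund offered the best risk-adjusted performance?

Ashford

Ashford: Sortino ratio = (13.8% − 2.0%) / 11.7% = 1.009
Cedar: Sortino ratio = (13.2% − 2.0%) / 24.3% = 0.461
Northgate: Sortino ratio = (10.6% − 2.0%) / 14.6% = 0.589
Highest: Ashford (1.009).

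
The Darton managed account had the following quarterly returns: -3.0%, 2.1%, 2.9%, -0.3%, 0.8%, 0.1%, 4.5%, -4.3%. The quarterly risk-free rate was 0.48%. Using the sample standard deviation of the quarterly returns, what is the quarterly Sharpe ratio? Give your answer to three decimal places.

Mean return r̄ = 2.80 / 8 = 0.3500%
Sample std dev = √[60.3200 / 7] = 2.9355%
Sharpe = (r̄ − rf) / σ = (0.3500 − 0.48) / 2.9355 = -0.1300 / 2.9355 = -0.0443

-0.044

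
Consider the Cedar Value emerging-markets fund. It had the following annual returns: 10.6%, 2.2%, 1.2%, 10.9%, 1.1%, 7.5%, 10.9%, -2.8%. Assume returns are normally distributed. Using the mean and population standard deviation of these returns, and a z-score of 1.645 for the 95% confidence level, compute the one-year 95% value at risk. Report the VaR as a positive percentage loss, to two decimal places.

3.13

r̄ = (10.6 + 2.2 + 1.2 + 10.9 + 1.1 + 7.5 + 10.9 − 2.8) / 8 = 41.60 / 8 = 5.2000%
Σ(r − r̄)² = (10.6 − 5.2000)² + (2.2 − 5.2000)² + (1.2 − 5.2000)² + … = 205.2400
σ = √[205.2400 / 8] = 5.0651%
VaR = −(r̄ − z·σ) = −(5.2000 − 1.645 × 5.0651) = −(-3.1321) = 3.1321%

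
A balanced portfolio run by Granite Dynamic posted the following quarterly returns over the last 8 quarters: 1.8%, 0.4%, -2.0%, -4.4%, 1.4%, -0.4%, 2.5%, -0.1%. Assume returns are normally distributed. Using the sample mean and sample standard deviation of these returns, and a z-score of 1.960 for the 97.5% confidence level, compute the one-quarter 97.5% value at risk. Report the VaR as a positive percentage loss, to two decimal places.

4.49

r̄ = (1.8 + 0.4 − 2 − 4.4 + 1.4 − 0.4 + 2.5 − 0.1) / 8 = -0.80 / 8 = -0.1000%
Sample std dev = √[35.0600 / 7] = 2.2380%
VaR = −(r̄ − z·σ) = −(-0.1000 − 1.960 × 2.2380) = −(-4.4865) = 4.4865%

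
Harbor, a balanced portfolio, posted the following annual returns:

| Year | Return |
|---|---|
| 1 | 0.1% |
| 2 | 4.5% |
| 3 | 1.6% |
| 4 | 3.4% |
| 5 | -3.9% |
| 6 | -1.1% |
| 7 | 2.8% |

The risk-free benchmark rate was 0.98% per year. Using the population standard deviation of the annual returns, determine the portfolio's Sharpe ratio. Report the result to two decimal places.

0.03

r̄ = (0.1 + 4.5 + 1.6 + 3.4 − 3.9 − 1.1 + 2.8) / 7 = 1.0571%
Σ(r − r̄)² = (0.1 − 1.0571)² + (4.5 − 1.0571)² + … = 50.8171
population σ = √(50.8171 / 7) = √7.2596 = 2.6944%
Sharpe = (r̄ − rf) / σ = (1.0571 − 0.98) / 2.6944 = 0.0771 / 2.6944 = 0.0286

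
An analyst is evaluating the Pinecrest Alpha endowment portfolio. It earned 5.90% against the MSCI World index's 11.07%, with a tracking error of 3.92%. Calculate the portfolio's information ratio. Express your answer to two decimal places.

-1.32

IR = (Rp − Rb) / TE = (5.90% − 11.07%) / 3.92% = -5.17% / 3.92% = -1.3189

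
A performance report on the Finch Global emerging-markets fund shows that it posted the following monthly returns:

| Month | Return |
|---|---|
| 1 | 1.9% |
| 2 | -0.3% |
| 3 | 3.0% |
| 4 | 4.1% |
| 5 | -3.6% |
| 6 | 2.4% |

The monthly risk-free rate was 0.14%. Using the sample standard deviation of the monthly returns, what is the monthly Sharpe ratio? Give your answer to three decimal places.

0.398

Mean return r̄ = 7.50 / 6 = 1.2500%
Sample std dev = √[38.8550 / 5] = 2.7877%
Sharpe = (r̄ − rf) / σ = (1.2500 − 0.14) / 2.7877 = 1.1100 / 2.7877 = 0.3982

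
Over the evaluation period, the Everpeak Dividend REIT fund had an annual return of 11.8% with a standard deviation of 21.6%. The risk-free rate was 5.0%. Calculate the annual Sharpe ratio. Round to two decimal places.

0.31

Sharpe = (Rp − Rf) / σp = (11.8% − 5.0%) / 21.6% = 6.80% / 21.6% = 0.3148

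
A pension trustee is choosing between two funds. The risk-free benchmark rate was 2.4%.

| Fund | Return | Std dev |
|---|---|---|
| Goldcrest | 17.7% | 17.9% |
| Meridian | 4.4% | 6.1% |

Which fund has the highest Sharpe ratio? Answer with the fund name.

Goldcrest: Sharpe ratio = (17.7% − 2.4%) / 17.9% = 0.855
Meridian: Sharpe ratio = (4.4% − 2.4%) / 6.1% = 0.328
Highest: Goldcrest (0.855).

Goldcrest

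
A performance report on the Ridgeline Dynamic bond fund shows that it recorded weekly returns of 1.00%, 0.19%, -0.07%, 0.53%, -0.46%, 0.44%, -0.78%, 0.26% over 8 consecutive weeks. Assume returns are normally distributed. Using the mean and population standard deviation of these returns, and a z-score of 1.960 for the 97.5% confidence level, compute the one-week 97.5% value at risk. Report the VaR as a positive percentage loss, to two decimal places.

0.90

μ = (1 + 0.19 − 0.07 + 0.53 − 0.46 + 0.44 − 0.78 + 0.26) / 8 = 1.110 / 8 = 0.1388%
Σ(r − μ)² = (1 − 0.1388)² + (0.19 − 0.1388)² + … = 2.2491
population σ = √(2.2491 / 8) = √0.2811 = 0.5302%
VaR = −(μ − z·σ) = −(0.1388 − 1.960 × 0.5302) = −(-0.9004) = 0.9004%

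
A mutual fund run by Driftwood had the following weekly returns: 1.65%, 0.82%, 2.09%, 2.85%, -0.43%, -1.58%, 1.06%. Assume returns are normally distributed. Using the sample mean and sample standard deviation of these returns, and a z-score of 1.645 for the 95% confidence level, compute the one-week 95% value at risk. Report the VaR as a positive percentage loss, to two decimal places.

r̄ = (1.65 + 0.82 + 2.09 + 2.85 − 0.43 − 1.58 + 1.06) / 7 = 6.460 / 7 = 0.9229%
Sample std dev = √[13.7287 / 6] = 1.5127%
VaR = −(r̄ − z·σ) = −(0.9229 − 1.645 × 1.5127) = −(-1.5655) = 1.5655%

1.57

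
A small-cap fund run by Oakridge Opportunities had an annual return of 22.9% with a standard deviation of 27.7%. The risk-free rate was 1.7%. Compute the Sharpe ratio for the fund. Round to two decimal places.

Sharpe = (Rp − Rf) / σp = (22.9% − 1.7%) / 27.7% = 21.20% / 27.7% = 0.7653

0.77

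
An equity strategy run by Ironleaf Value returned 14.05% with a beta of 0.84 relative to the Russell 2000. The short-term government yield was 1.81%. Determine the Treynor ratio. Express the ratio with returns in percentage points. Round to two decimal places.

14.57

Treynor = (Rp − Rf) / β = (14.05% − 1.81%) / 0.84 = 12.24 / 0.84 = 14.5714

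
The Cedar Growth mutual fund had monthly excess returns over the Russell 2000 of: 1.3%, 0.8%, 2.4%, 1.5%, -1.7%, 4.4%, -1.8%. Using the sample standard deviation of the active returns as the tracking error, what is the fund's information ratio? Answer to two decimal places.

μ = (1.3 + 0.8 + 2.4 + 1.5 − 1.7 + 4.4 − 1.8) / 7 = 6.90 / 7 = 0.9857%
Σ(r − μ)² = (1.3 − 0.9857)² + (0.8 − 0.9857)² + (2.4 − 0.9857)² + … = 29.0286
sample σ = √(29.0286 / 6) = √4.8381 = 2.1996%
IR = μ / tracking error = 0.9857 / 2.1996 = 0.4481

0.45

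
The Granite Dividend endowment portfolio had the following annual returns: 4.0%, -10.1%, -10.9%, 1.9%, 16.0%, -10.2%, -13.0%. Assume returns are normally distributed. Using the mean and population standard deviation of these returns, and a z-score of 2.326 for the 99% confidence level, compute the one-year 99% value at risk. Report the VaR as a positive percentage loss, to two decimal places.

r̄ = (4 − 10.1 − 10.9 + 1.9 + 16 − 10.2 − 13) / 7 = -22.30 / 7 = -3.1857%
Σ(r − r̄)² = (4 − (-3.1857))² + (-10.1 − (-3.1857))² + (-10.9 − (-3.1857))² + … = 698.4286
population σ = √(698.4286 / 7) = √99.7755 = 9.9888%
VaR = −(r̄ − z·σ) = −(-3.1857 − 2.326 × 9.9888) = −(-26.4196) = 26.4196%

26.42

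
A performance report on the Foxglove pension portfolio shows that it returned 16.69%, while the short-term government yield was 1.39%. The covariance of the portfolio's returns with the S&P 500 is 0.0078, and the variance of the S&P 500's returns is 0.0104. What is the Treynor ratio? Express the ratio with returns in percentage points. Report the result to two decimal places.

β = Cov / Var = 0.0078 / 0.0104 = 0.7500
Treynor = (Rp − Rf) / β = (16.69% − 1.39%) / 0.7500 = 15.30 / 0.7500 = 20.4000

20.40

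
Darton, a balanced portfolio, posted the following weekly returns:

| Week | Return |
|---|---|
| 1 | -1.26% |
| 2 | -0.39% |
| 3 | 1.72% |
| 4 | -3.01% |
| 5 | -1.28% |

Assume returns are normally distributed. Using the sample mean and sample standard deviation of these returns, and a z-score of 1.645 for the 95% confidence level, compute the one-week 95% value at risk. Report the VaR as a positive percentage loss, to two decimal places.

3.67

Mean return r̄ = -4.220 / 5 = -0.8440%
Σ(r − r̄)² = 11.8349; sample σ = √(11.8349/4) = 1.7201%
VaR = −(r̄ − z·σ) = −(-0.8440 − 1.645 × 1.7201) = −(-3.6736) = 3.6736%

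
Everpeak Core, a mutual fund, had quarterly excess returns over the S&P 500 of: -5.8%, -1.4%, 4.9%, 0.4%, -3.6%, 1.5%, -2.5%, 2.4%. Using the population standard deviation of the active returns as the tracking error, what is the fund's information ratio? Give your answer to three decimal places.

μ = (-5.8 − 1.4 + 4.9 + 0.4 − 3.6 + 1.5 − 2.5 + 2.4) / 8 = -4.10 / 8 = -0.5125%
Population σ = √[Σ(r − μ)² / 8] = √[84.8888 / 8] = √10.6111 = 3.2575%
IR = μ / tracking error = -0.5125 / 3.2575 = -0.1573

-0.157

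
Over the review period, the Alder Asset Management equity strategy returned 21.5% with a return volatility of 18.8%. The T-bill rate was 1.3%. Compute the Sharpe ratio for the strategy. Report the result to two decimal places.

1.07

Sharpe = (Rp − Rf) / σp = (21.5% − 1.3%) / 18.8% = 20.20% / 18.8% = 1.0745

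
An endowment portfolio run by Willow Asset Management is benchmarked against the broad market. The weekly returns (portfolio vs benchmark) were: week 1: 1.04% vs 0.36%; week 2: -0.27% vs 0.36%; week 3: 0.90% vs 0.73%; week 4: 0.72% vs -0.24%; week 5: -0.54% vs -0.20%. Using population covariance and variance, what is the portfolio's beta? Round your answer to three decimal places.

0.723

r̄p = 0.3700%,  r̄m = 0.2020%
Cov = Σ(rp − r̄p)(rm − r̄m) / 5 = 0.0991
Var(rm) = Σ(rm − r̄m)² / 5 = 0.1371
β = Cov / Var = 0.0991 / 0.1371 = 0.7228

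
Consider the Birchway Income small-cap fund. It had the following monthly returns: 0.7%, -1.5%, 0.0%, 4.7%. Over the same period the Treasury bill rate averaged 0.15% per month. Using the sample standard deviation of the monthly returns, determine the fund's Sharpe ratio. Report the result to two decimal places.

μ = (0.7 − 1.5 + 0 + 4.7) / 4 = 3.90 / 4 = 0.9750%
Σ(r − μ)² = 21.0275; sample σ = √(21.0275/3) = 2.6475%
Sharpe = (μ − rf) / σ = (0.9750 − 0.15) / 2.6475 = 0.8250 / 2.6475 = 0.3116

0.31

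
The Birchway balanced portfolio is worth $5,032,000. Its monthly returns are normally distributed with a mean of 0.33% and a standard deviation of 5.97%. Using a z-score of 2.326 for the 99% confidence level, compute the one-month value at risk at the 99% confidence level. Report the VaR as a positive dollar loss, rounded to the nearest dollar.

$682,149

Return at the 99% tail: μ − z·σ = 0.33% − 2.326 × 5.97% = 0.33 − 13.88622 = -13.55622%
VaR = −(-13.55622%) × $5,032,000 = 13.55622% × $5,032,000 = $682,149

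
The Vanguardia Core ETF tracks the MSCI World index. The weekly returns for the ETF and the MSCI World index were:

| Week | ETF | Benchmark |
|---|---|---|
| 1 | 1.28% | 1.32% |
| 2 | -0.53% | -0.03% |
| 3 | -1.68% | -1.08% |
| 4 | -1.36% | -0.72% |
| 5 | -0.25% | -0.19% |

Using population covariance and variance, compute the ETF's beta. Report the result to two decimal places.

1.25

r̄p = -0.5080%,  r̄m = -0.1400%
Cov = Σ(rp − r̄p)(rm − r̄m) / 5 = 0.8382
Var(rm) = Σ(rm − r̄m)² / 5 = 0.6732
β = Cov / Var = 0.8382 / 0.6732 = 1.2451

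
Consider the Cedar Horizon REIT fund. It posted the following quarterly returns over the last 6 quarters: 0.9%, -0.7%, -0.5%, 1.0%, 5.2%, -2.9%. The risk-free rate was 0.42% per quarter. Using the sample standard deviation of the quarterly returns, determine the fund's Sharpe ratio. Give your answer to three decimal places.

0.030

μ = (0.9 − 0.7 − 0.5 + 1 + 5.2 − 2.9) / 6 = 3.00 / 6 = 0.5000%
Σ(r − μ)² = 36.5000; sample σ = √(36.5000/5) = 2.7019%
Sharpe = (μ − rf) / σ = (0.5000 − 0.42) / 2.7019 = 0.0800 / 2.7019 = 0.0296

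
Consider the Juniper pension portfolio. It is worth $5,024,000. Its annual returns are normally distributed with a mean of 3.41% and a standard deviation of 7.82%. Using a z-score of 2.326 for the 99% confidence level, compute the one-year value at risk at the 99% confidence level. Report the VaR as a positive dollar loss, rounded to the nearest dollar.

$742,513

Return at the 99% tail: μ − z·σ = 3.41% − 2.326 × 7.82% = 3.41 − 18.18932 = -14.77932%
VaR = −(-14.77932%) × $5,024,000 = 14.77932% × $5,024,000 = $742,513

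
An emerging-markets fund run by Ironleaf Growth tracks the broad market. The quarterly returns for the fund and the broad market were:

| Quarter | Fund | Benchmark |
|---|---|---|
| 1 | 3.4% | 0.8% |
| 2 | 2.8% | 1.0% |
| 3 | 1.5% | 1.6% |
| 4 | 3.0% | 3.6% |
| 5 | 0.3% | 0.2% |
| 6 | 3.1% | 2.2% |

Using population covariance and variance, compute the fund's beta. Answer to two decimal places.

0.48

r̄p = 2.3500%,  r̄m = 1.5667%
Cov = Σ(rp − r̄p)(rm − r̄m) / 6 = 0.5850
Var(rm) = Σ(rm − r̄m)² / 6 = 1.2189
β = Cov / Var = 0.5850 / 1.2189 = 0.4799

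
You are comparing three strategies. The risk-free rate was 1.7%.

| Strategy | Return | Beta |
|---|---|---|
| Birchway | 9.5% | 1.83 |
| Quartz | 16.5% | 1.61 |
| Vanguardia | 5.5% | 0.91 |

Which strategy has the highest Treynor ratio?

Quartz

Birchway: Treynor = (9.5% − 1.7%) / 1.83 = 4.262
Quartz: Treynor = (16.5% − 1.7%) / 1.61 = 9.193
Vanguardia: Treynor = (5.5% − 1.7%) / 0.91 = 4.176
Highest: Quartz (9.193).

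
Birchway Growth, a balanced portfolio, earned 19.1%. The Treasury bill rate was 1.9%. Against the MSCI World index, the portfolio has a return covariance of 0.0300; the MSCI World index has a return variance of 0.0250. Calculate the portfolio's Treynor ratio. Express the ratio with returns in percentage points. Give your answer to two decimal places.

14.33

β = Cov / Var = 0.0300 / 0.0250 = 1.2000
Treynor = (Rp − Rf) / β = (19.1% − 1.9%) / 1.2000 = 17.20 / 1.2000 = 14.3333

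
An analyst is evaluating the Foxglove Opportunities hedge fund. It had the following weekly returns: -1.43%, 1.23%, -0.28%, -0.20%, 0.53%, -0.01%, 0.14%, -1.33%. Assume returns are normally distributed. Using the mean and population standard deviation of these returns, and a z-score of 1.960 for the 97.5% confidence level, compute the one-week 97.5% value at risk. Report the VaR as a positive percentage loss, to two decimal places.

r̄ = (-1.43 + 1.23 − 0.28 − 0.2 + 0.53 − 0.01 + 0.14 − 1.33) / 8 = -0.1688%
Σ(r − r̄)² = (-1.43 − (-0.1688))² + (1.23 − (-0.1688))² + … = 5.5179
σ = √[5.5179 / 8] = 0.8305%
VaR = −(r̄ − z·σ) = −(-0.1688 − 1.960 × 0.8305) = −(-1.7966) = 1.7966%

1.80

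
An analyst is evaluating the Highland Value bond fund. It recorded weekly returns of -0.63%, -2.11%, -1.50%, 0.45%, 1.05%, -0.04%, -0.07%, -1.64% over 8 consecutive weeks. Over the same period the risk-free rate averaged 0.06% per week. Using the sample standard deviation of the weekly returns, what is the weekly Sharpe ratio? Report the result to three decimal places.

-0.561

μ = (-0.63 − 2.11 − 1.5 + 0.45 + 1.05 − 0.04 − 0.07 − 1.64) / 8 = -0.5613%
Sample σ = √[Σ(r − μ)² / 7] = √[8.5801 / 7] = √1.2257 = 1.1071%
Sharpe = (μ − rf) / σ = (-0.5613 − 0.06) / 1.1071 = -0.6213 / 1.1071 = -0.5612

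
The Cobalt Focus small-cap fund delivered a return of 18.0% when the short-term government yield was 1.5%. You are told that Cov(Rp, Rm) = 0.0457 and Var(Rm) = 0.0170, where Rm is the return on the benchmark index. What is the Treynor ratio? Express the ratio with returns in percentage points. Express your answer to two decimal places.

6.14

β = Cov / Var = 0.0457 / 0.0170 = 2.6882
Treynor = (Rp − Rf) / β = (18.0% − 1.5%) / 2.6882 = 16.50 / 2.6882 = 6.1379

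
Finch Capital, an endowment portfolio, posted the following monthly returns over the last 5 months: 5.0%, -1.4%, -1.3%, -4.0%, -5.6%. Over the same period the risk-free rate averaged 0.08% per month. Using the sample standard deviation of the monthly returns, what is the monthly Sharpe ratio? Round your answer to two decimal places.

μ = (5 − 1.4 − 1.3 − 4 − 5.6) / 5 = -1.4600%
Σ(r − μ)² = (5 − (-1.4600))² + (-1.4 − (-1.4600))² + … = 65.3520
sample σ = √(65.3520 / 4) = √16.3380 = 4.0420%
Sharpe = (μ − rf) / σ = (-1.4600 − 0.08) / 4.0420 = -1.5400 / 4.0420 = -0.3810

-0.38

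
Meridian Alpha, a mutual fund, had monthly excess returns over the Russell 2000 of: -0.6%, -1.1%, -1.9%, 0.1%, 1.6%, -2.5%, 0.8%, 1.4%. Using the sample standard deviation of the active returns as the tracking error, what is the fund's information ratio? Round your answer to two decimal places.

μ = (-0.6 − 1.1 − 1.9 + 0.1 + 1.6 − 2.5 + 0.8 + 1.4) / 8 = -2.20 / 8 = -0.2750%
Σ(r − μ)² = (-0.6 − (-0.2750))² + (-1.1 − (-0.2750))² + (-1.9 − (-0.2750))² + … = 15.9950
sample σ = √(15.9950 / 7) = √2.2850 = 1.5116%
IR = μ / tracking error = -0.2750 / 1.5116 = -0.1819

-0.18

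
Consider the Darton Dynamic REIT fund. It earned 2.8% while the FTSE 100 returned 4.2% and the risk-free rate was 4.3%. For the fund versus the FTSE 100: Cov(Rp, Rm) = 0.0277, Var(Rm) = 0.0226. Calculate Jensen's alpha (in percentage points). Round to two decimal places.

β = Cov / Var = 0.0277 / 0.0226 = 1.2257
E[R] = Rf + β(Rm − Rf) = 4.3% + 1.2257 × (4.2% − 4.3%) = 4.1774%
α = Rp − E[R] = 2.8% − 4.1774% = -1.3774

-1.38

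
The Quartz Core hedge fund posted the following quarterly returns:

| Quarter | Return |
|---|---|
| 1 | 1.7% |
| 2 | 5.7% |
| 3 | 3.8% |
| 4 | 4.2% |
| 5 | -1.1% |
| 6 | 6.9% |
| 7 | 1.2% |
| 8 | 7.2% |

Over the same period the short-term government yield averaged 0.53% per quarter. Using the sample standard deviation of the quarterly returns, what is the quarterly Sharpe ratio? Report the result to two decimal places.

1.08

r̄ = (1.7 + 5.7 + 3.8 + 4.2 − 1.1 + 6.9 + 1.2 + 7.2) / 8 = 3.7000%
Σ(r − r̄)² = (1.7 − 3.7000)² + (5.7 − 3.7000)² + (3.8 − 3.7000)² + … = 60.0400
σ = √[60.0400 / 7] = 2.9287%
Sharpe = (r̄ − rf) / σ = (3.7000 − 0.53) / 2.9287 = 3.1700 / 2.9287 = 1.0824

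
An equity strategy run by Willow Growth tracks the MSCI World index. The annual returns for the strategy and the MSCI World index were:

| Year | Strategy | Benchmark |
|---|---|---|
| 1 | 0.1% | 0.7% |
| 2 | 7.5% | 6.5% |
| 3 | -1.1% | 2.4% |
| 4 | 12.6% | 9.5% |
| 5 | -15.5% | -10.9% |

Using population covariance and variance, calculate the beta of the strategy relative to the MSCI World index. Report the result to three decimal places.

r̄p = 0.7200%,  r̄m = 1.6400%
Cov = Σ(rp − r̄p)(rm − r̄m) / 5 = 65.7852
Var(rm) = Σ(rm − r̄m)² / 5 = 48.8224
β = Cov / Var = 65.7852 / 48.8224 = 1.3474

1.347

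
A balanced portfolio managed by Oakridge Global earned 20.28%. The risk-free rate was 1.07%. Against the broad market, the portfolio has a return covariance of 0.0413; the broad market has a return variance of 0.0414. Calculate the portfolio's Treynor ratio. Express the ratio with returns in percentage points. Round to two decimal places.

β = Cov / Var = 0.0413 / 0.0414 = 0.9976
Treynor = (Rp − Rf) / β = (20.28% − 1.07%) / 0.9976 = 19.21 / 0.9976 = 19.2562

19.26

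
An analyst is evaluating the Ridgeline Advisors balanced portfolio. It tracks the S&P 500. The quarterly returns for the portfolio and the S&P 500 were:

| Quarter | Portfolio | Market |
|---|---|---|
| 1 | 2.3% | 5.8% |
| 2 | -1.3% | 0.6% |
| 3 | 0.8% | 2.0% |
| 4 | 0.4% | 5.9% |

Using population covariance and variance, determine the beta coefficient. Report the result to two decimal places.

0.40

r̄p = 0.5500%,  r̄m = 3.5750%
Cov = Σ(rp − r̄p)(rm − r̄m) / 4 = 2.1638
Var(rm) = Σ(rm − r̄m)² / 4 = 5.4219
β = Cov / Var = 2.1638 / 5.4219 = 0.3991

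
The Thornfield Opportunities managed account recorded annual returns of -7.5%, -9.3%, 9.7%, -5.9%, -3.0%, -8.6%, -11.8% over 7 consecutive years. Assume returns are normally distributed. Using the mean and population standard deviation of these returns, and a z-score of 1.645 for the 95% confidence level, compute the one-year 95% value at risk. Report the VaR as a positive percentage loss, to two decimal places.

16.05

r̄ = (-7.5 − 9.3 + 9.7 − 5.9 − 3 − 8.6 − 11.8) / 7 = -36.40 / 7 = -5.2000%
Σ(r − r̄)² = (-7.5 − (-5.2000))² + (-9.3 − (-5.2000))² + (9.7 − (-5.2000))² + … = 304.5600
population σ = √(304.5600 / 7) = √43.5086 = 6.5961%
VaR = −(r̄ − z·σ) = −(-5.2000 − 1.645 × 6.5961) = −(-16.0506) = 16.0506%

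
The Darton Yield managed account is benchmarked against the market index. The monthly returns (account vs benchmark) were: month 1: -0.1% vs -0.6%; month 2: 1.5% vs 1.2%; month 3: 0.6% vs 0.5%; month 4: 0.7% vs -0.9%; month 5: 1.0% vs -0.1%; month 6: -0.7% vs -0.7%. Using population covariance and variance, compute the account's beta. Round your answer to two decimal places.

r̄p = 0.5000%,  r̄m = -0.1000%
Cov = Σ(rp − r̄p)(rm − r̄m) / 6 = 0.3700
Var(rm) = Σ(rm − r̄m)² / 6 = 0.5500
β = Cov / Var = 0.3700 / 0.5500 = 0.6727

0.67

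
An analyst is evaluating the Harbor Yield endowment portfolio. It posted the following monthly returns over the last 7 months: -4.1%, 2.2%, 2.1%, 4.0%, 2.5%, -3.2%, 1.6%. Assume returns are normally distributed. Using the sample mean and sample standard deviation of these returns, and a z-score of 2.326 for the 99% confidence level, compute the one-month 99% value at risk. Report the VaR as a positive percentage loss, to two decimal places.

μ = (-4.1 + 2.2 + 2.1 + 4 + 2.5 − 3.2 + 1.6) / 7 = 0.7286%
Σ(r − μ)² = (-4.1 − 0.7286)² + (2.2 − 0.7286)² + (2.1 − 0.7286)² + … = 57.3943
sample σ = √(57.3943 / 6) = √9.5657 = 3.0928%
VaR = −(μ − z·σ) = −(0.7286 − 2.326 × 3.0928) = −(-6.4653) = 6.4653%

6.47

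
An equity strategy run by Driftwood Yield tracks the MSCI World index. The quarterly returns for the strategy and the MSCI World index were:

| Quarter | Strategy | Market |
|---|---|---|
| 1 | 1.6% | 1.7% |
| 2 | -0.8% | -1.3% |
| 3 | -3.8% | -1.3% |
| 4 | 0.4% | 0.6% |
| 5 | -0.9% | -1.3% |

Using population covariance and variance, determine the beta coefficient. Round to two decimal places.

1.15

r̄p = -0.7000%,  r̄m = -0.3200%
Cov = Σ(rp − r̄p)(rm − r̄m) / 5 = 1.7980
Var(rm) = Σ(rm − r̄m)² / 5 = 1.5616
β = Cov / Var = 1.7980 / 1.5616 = 1.1514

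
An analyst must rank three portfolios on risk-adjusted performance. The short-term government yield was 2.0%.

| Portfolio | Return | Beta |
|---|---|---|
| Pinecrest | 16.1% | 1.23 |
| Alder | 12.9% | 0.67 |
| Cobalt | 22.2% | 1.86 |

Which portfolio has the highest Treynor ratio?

Alder

Pinecrest: Treynor = (16.1% − 2.0%) / 1.23 = 11.463
Alder: Treynor = (12.9% − 2.0%) / 0.67 = 16.269
Cobalt: Treynor = (22.2% − 2.0%) / 1.86 = 10.860
Highest: Alder (16.269).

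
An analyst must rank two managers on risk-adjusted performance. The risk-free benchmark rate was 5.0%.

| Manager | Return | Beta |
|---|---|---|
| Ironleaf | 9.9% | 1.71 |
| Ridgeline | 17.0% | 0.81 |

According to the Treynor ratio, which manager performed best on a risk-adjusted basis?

Ridgeline

Ironleaf: Treynor = (9.9% − 5.0%) / 1.71 = 2.865
Ridgeline: Treynor = (17.0% − 5.0%) / 0.81 = 14.815
Highest: Ridgeline (14.815).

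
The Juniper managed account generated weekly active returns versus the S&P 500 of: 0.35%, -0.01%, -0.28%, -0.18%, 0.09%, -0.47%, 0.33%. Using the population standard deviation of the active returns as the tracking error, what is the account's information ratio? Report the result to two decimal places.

-0.09

μ = (0.35 − 0.01 − 0.28 − 0.18 + 0.09 − 0.47 + 0.33) / 7 = -0.170 / 7 = -0.0243%
Population std dev = √[0.5672 / 7] = 0.2847%
IR = μ / tracking error = -0.0243 / 0.2847 = -0.0854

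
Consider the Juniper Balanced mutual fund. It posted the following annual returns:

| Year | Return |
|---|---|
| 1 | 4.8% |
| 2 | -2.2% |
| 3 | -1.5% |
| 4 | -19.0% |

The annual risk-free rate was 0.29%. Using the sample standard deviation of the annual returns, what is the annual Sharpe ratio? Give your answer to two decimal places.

-0.47

μ = (4.8 − 2.2 − 1.5 − 19) / 4 = -17.90 / 4 = -4.4750%
Σ(r − μ)² = 311.0275; sample σ = √(311.0275/3) = 10.1821%
Sharpe = (μ − rf) / σ = (-4.4750 − 0.29) / 10.1821 = -4.7650 / 10.1821 = -0.4680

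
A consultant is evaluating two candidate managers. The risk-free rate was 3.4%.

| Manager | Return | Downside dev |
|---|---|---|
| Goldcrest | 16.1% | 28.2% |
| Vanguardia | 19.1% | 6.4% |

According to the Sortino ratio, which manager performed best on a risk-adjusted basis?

Goldcrest: Sortino ratio = (16.1% − 3.4%) / 28.2% = 0.450
Vanguardia: Sortino ratio = (19.1% − 3.4%) / 6.4% = 2.453
Highest: Vanguardia (2.453).

Vanguardia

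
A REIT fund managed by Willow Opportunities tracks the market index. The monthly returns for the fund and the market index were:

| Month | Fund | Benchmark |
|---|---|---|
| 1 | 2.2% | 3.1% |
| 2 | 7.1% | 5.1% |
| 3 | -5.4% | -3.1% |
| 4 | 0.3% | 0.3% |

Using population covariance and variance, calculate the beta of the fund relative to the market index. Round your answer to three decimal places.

r̄p = 1.0500%,  r̄m = 1.3500%
Cov = Σ(rp − r̄p)(rm − r̄m) / 4 = 13.5475
Var(rm) = Σ(rm − r̄m)² / 4 = 9.5075
β = Cov / Var = 13.5475 / 9.5075 = 1.4249

1.425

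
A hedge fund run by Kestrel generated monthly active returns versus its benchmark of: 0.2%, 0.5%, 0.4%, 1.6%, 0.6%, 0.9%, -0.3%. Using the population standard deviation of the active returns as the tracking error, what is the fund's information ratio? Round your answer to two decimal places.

r̄ = (0.2 + 0.5 + 0.4 + 1.6 + 0.6 + 0.9 − 0.3) / 7 = 0.5571%
Σ(r − r̄)² = 2.0971; population σ = √(2.0971/7) = 0.5473%
IR = r̄ / tracking error = 0.5571 / 0.5473 = 1.0179

1.02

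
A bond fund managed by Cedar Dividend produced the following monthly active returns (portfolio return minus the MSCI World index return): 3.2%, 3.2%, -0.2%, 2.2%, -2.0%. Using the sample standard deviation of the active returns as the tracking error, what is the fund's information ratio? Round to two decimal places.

0.56

Mean return r̄ = 6.40 / 5 = 1.2800%
Σ(r − r̄)² = (3.2 − 1.2800)² + (3.2 − 1.2800)² + … = 21.1680
σ = √[21.1680 / 4] = 2.3004%
IR = r̄ / tracking error = 1.2800 / 2.3004 = 0.5564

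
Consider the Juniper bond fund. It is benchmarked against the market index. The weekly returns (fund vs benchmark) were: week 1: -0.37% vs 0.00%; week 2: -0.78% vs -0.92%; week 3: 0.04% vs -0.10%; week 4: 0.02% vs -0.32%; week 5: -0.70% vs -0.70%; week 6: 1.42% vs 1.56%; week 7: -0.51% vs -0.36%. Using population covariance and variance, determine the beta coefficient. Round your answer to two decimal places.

0.89

r̄p = -0.1257%,  r̄m = -0.1200%
Cov = Σ(rp − r̄p)(rm − r̄m) / 7 = 0.4986
Var(rm) = Σ(rm − r̄m)² / 7 = 0.5587
β = Cov / Var = 0.4986 / 0.5587 = 0.8924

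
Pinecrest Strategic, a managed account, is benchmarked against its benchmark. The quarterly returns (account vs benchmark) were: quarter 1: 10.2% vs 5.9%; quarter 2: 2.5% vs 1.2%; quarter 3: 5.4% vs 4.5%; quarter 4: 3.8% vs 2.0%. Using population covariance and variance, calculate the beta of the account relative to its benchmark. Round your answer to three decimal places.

r̄p = 5.4750%,  r̄m = 3.4000%
Cov = Σ(rp − r̄p)(rm − r̄m) / 4 = 5.1550
Var(rm) = Σ(rm − r̄m)² / 4 = 3.5650
β = Cov / Var = 5.1550 / 3.5650 = 1.4460

1.446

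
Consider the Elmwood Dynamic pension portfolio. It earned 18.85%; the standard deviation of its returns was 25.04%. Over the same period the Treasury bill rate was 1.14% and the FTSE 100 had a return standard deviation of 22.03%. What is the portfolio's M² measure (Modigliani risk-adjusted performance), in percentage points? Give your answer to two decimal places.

Sharpe = (Rp − Rf) / σp = (18.85% − 1.14%) / 25.04% = 0.7073
M² = Rf + Sharpe × σm = 1.14% + 0.7073 × 22.03% = 16.7218%

16.72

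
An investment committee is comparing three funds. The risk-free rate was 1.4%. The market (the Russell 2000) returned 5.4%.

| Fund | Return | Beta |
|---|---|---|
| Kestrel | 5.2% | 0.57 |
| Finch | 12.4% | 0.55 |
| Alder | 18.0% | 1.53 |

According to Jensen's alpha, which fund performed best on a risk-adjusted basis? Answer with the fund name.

Alder

Kestrel: α = 5.2% − [1.4% + 0.57 × (5.4% − 1.4%)] = 1.520
Finch: α = 12.4% − [1.4% + 0.55 × (5.4% − 1.4%)] = 8.800
Alder: α = 18.0% − [1.4% + 1.53 × (5.4% − 1.4%)] = 10.480
Highest: Alder (10.480).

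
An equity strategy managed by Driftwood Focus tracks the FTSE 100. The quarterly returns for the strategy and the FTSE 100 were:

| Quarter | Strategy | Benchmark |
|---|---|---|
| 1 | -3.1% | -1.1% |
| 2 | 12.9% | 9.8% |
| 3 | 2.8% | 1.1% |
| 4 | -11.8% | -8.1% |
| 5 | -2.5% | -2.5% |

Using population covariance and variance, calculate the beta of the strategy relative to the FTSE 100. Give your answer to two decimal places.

1.38

r̄p = -0.3400%,  r̄m = -0.1600%
Cov = Σ(rp − r̄p)(rm − r̄m) / 5 = 46.8936
Var(rm) = Σ(rm − r̄m)² / 5 = 34.0384
β = Cov / Var = 46.8936 / 34.0384 = 1.3777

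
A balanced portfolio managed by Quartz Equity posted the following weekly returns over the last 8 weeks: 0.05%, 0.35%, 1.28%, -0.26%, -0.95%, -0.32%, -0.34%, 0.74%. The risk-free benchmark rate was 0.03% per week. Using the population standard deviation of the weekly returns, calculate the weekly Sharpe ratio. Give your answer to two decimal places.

μ = (0.05 + 0.35 + 1.28 − 0.26 − 0.95 − 0.32 − 0.34 + 0.74) / 8 = 0.550 / 8 = 0.0688%
Σ(r − μ)² = (0.05 − 0.0688)² + (0.35 − 0.0688)² + (1.28 − 0.0688)² + … = 3.4613
σ = √[3.4613 / 8] = 0.6578%
Sharpe = (μ − rf) / σ = (0.0688 − 0.03) / 0.6578 = 0.0388 / 0.6578 = 0.0590

0.06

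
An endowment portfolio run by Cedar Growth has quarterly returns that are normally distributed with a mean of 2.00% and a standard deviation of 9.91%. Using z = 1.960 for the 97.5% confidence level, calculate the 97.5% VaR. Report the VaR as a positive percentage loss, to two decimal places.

VaR (as % loss) = −(μ − z·σ) = −(2.00% − 1.960 × 9.91%) = −(-17.4236%) = 17.4236%

17.42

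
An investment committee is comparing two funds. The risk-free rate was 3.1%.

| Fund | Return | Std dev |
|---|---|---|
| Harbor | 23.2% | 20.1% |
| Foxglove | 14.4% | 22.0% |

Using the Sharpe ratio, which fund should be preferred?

Harbor: Sharpe ratio = (23.2% − 3.1%) / 20.1% = 1.000
Foxglove: Sharpe ratio = (14.4% − 3.1%) / 22.0% = 0.514
Highest: Harbor (1.000).

Harbor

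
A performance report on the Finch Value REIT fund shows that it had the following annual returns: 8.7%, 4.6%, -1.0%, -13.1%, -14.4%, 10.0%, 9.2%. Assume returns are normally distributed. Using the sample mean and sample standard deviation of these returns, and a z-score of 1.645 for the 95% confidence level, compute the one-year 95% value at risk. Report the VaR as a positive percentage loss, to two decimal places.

r̄ = (8.7 + 4.6 − 1 − 13.1 − 14.4 + 10 + 9.2) / 7 = 4.00 / 7 = 0.5714%
Sample std dev = √[659.1743 / 6] = 10.4815%
VaR = −(r̄ − z·σ) = −(0.5714 − 1.645 × 10.4815) = −(-16.6707) = 16.6707%

16.67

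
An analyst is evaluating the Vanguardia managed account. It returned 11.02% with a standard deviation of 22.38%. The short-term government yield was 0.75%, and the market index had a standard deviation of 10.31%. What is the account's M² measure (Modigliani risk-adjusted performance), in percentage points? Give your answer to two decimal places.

Sharpe = (Rp − Rf) / σp = (11.02% − 0.75%) / 22.38% = 0.4589
M² = Rf + Sharpe × σm = 0.75% + 0.4589 × 10.31% = 5.4813%

5.48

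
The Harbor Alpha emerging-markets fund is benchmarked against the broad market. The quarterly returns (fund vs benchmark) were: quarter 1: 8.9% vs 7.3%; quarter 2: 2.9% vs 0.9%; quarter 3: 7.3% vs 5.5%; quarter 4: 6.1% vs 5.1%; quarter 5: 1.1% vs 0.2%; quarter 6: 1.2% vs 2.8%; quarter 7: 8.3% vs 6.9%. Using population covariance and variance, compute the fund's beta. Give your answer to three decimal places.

r̄p = 5.1143%,  r̄m = 4.1000%
Cov = Σ(rp − r̄p)(rm − r̄m) / 7 = 7.5586
Var(rm) = Σ(rm − r̄m)² / 7 = 6.8829
β = Cov / Var = 7.5586 / 6.8829 = 1.0982

1.098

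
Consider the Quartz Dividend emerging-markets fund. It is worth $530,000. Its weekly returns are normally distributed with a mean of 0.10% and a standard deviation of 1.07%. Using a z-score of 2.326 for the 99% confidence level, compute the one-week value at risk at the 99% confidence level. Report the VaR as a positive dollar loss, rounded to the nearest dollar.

Return at the 99% tail: μ − z·σ = 0.10% − 2.326 × 1.07% = 0.1 − 2.48882 = -2.38882%
VaR = −(-2.38882%) × $530,000 = 2.38882% × $530,000 = $12,661

$12,661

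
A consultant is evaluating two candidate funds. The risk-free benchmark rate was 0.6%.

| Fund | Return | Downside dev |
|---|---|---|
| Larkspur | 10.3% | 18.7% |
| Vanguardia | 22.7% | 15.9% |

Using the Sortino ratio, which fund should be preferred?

Larkspur: Sortino ratio = (10.3% − 0.6%) / 18.7% = 0.519
Vanguardia: Sortino ratio = (22.7% − 0.6%) / 15.9% = 1.390
Highest: Vanguardia (1.390).

Vanguardia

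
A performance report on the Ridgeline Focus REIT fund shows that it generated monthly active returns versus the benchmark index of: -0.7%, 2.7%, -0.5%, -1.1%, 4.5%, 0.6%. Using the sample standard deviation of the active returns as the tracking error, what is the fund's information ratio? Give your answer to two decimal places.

Mean return r̄ = 5.50 / 6 = 0.9167%
Σ(r − r̄)² = (-0.7 − 0.9167)² + (2.7 − 0.9167)² + (-0.5 − 0.9167)² + … = 24.8083
σ = √[24.8083 / 5] = 2.2275%
IR = r̄ / tracking error = 0.9167 / 2.2275 = 0.4115

0.41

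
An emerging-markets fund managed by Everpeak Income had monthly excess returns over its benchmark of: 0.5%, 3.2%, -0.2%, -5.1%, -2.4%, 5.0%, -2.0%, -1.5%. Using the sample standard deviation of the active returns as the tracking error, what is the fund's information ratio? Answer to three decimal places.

r̄ = (0.5 + 3.2 − 0.2 − 5.1 − 2.4 + 5 − 2 − 1.5) / 8 = -0.3125%
Σ(r − r̄)² = 72.7688; sample σ = √(72.7688/7) = 3.2242%
IR = r̄ / tracking error = -0.3125 / 3.2242 = -0.0969

-0.097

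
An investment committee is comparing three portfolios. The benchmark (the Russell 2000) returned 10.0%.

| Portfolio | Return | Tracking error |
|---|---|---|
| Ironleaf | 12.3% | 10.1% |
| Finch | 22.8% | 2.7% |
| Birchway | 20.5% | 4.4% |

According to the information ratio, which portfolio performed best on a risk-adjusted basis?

Finch

Ironleaf: IR = (12.3% − 10.0%) / 10.1% = 0.228
Finch: IR = (22.8% − 10.0%) / 2.7% = 4.741
Birchway: IR = (20.5% − 10.0%) / 4.4% = 2.386
Highest: Finch (4.741).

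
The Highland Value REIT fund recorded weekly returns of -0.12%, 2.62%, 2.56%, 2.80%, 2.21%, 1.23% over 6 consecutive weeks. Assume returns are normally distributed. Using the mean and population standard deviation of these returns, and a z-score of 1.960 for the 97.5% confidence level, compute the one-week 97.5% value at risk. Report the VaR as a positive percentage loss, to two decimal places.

Mean return r̄ = 11.300 / 6 = 1.8833%
Σ(r − r̄)² = (-0.12 − 1.8833)² + (2.62 − 1.8833)² + (2.56 − 1.8833)² + … = 6.3877
population σ = √(6.3877 / 6) = √1.0646 = 1.0318%
VaR = −(r̄ − z·σ) = −(1.8833 − 1.960 × 1.0318) = −(-0.1390) = 0.1390%

0.14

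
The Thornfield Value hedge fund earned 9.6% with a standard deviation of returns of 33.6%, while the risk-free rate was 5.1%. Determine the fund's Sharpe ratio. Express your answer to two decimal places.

Sharpe = (Rp − Rf) / σp = (9.6% − 5.1%) / 33.6% = 4.50% / 33.6% = 0.1339

0.13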